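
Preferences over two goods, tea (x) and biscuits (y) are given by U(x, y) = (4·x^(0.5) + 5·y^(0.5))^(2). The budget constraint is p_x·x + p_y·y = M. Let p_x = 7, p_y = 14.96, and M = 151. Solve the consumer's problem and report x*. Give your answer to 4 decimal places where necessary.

From the CES first-order condition, (4/5)·(y/x)^(0.5) = p_x/p_y.
Solve for the ratio: y/x = [(5/4)·p_x/p_y]^(2).
Substitute y = (y/x)·x into the budget: x* = M/(p_x + p_y·(y/x)).
Numerically y/x = 0.3421, so x* = 151/(7 + 14.96·0.3421) = 12.461.

x* = 12.461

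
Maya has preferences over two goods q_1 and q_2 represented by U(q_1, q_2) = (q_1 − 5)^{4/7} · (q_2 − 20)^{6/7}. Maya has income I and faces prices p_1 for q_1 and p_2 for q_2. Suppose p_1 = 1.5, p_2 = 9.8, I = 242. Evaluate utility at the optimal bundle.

MRS = (2/3)·(q_2−20)/(q_1−5). Tangency with p_1/p_2 gives q_2−20 = (3/2)·(p_1/p_2)·(q_1−5).
Substituting into the budget: q_1* = 5 + 0.4·(I − 5·p_1 − 20·p_2)/p_1, and q_2* = 20 + 0.6·(…)/p_2.
Discretionary income = 242 − 5·1.5 − 20·9.8 = 38.5; q_1* = 5 + 0.4·38.5/1.5 = 15.2667; q_2* = 20 + 0.6·38.5/9.8 = 22.3571.
Utility at the optimum: U(15.2667, 22.3571) = 7.8913.

V = 7.8913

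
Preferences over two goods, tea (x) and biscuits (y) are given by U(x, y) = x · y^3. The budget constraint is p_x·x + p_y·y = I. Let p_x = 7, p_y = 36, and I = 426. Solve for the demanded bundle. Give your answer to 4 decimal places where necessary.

x* = 15.2143, y* = 8.875

MU_x/MU_y = (y)/(3·x); tangency sets this equal to p_x/p_y.
Rearranging, p_y·y = 3·p_x·x. Substituting into the budget gives p_x·x·(1 + 3) = I.
Demand: x*(p_x,p_y,I) = 0.25·I/p_x and y* = 0.75·I/p_y.
At p_x=7, p_y=36, I=426: x* = 0.25·426/7 = 15.2143, y* = 8.875.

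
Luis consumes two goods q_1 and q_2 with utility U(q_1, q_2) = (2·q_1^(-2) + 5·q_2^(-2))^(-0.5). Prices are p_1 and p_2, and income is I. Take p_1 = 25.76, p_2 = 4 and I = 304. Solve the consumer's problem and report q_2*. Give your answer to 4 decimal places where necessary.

q_2* = 21.406

From the CES first-order condition, (2/5)·(q_2/q_1)^(3) = p_1/p_2.
Hence q_2/q_1 = ((5/2)·p_1/p_2)^(1/(3)), i.e. raised to the 1/3 power.
With the ratio pinned down, the budget gives q_1* = I/(p_1 + p_2·(q_2/q_1)) and q_2* = (q_2/q_1)·q_1*.
Numerically q_2/q_1 = 2.525081, so q_1* = 304/(25.76 + 4·2.525081) = 8.4773 and q_2* = 2.525081·8.4773 = 21.406.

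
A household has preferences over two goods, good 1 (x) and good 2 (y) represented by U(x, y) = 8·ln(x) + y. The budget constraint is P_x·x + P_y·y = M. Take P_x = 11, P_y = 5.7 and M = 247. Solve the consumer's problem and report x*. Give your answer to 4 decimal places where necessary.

x* = 4.1455

MU_x = 8/x, MU_y = 1. Tangency: 8/x = P_x/P_y.
So x*(P_x,P_y) = 8·P_y/P_x, independent of income; and y* = (M − 8·P_y)/P_y.
At the given prices: x* = 8·5.7/11 = 4.1455.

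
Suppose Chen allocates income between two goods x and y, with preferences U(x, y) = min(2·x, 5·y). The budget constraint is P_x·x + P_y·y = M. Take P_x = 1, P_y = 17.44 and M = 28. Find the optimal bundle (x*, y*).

With perfect complements, no substitution: consume in ratio x:y = 5:2.
Budget: P_x·x + P_y·(2/5)·x = M, so (5·P_x + 2·P_y)·x = 5·M.
Demand: x*(P_x,P_y,M) = 5·M/(5·P_x + 2·P_y), y* = 2·M/(5·P_x + 2·P_y).
Here 5·1 + 2·17.44 = 39.88, giving x* = 3.5105 and y* = 1.4042.

x* = 3.5105, y* = 1.4042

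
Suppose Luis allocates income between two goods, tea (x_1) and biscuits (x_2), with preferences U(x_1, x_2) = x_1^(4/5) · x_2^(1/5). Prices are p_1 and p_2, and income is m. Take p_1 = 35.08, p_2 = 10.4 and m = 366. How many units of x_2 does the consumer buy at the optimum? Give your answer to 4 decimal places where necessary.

Demand: x_1*(p_1,p_2,m) = 0.8·m/p_1 and x_2* = 0.2·m/p_2.
At p_1=35.08, p_2=10.4, m=366: x_2* = 0.2·366/10.4 = 7.0385.

x_2* = 7.0385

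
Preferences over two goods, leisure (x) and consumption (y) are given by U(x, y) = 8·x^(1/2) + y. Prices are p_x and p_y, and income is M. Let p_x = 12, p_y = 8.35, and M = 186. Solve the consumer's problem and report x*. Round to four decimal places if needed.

Thus x* = (4·p_y/p_x)² — independent of M — with the rest of income spent on y.
Plugging in: x* = (4·8.35/12)² = 7.7469.

x* = 7.7469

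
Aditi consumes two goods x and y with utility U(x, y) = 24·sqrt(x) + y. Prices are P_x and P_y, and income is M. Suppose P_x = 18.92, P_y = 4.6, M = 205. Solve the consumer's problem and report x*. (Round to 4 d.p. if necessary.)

Thus x* = (12·P_y/P_x)² — independent of M — with the rest of income spent on y.
Plugging in: x* = (12·4.6/18.92)² = 8.5121.

x* = 8.5121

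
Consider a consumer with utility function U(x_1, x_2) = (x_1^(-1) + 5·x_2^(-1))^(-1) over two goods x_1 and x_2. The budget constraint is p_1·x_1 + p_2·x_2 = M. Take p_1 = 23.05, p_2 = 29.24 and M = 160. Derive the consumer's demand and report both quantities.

x_1* = 1.9729, x_2* = 3.9168

MU_x_1 ∝ x_1^(-2), MU_x_2 ∝ 5·x_2^(-2), so MRS = (1/5)·(x_2/x_1)^(2) = p_1/p_2.
Solve for the ratio: x_2/x_1 = [5·p_1/p_2]^(0.5).
Substitute x_2 = (x_2/x_1)·x_1 into the budget: x_1* = M/(p_1 + p_2·(x_2/x_1)).
Numerically x_2/x_1 = 1.985326, so x_1* = 160/(23.05 + 29.24·1.985326) = 1.9729 and x_2* = 1.985326·1.9729 = 3.9168.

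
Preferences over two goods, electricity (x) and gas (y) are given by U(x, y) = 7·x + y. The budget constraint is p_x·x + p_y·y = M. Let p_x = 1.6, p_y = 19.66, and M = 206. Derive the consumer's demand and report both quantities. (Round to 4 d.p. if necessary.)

Perfect substitutes: compare marginal utility per dollar. 7/p_x vs 1/p_y → 4.375 vs 0.0509.
x gives more utility per dollar, so spend all income on x: x* = M/p_x, y* = 0.
Numerically: x* = 128.75, y* = 0.

x* = 128.75, y* = 0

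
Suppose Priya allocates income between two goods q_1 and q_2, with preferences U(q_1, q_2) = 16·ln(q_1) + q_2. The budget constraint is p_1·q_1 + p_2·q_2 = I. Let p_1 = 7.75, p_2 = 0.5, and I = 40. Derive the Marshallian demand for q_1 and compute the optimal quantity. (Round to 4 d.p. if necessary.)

q_1* = 1.0323

So q_1*(p_1,p_2) = 16·p_2/p_1, independent of income; and q_2* = (I − 16·p_2)/p_2.
At the given prices: q_1* = 16·0.5/7.75 = 1.0323.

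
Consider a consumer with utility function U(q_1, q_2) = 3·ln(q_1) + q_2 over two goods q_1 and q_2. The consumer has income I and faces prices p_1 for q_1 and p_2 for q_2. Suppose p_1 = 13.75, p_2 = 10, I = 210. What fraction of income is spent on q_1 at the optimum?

So q_1*(p_1,p_2) = 3·p_2/p_1, independent of income; and q_2* = (I − 3·p_2)/p_2.
At the given prices: q_1* = 3·10/13.75 = 2.1818, and q_2* = 18.
Expenditure on q_1: 13.75·2.1818 = 30; share = 0.1429.

share on q_1 = 0.1429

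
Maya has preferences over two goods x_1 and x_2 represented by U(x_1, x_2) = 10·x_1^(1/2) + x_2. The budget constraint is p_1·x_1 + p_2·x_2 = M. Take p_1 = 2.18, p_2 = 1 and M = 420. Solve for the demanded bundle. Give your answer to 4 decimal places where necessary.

MU_x_1 = 5/√x_1, MU_x_2 = 1. Tangency: 5/√x_1 = p_1/p_2.
Solve: √x_1 = 5·p_2/p_1, so x_1*(p_1,p_2) = (5·p_2/p_1)², and x_2* = (M − p_1·x_1*)/p_2.
Plugging in: x_1* = (5·1/2.18)² = 5.2605, x_2* = 408.5321.

x_1* = 5.2605, x_2* = 408.5321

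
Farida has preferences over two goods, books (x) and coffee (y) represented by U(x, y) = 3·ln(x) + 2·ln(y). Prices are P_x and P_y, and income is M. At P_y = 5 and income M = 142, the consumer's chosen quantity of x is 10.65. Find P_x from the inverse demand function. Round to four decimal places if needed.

P_x = 8

Tangency: MRS = (3/2)·y/x = P_x/P_y.
So 3·P_y·y = 2·P_x·x; combined with the budget, a share 0.6 of income goes to x.
Demand: x*(P_x,P_y,M) = 0.6·M/P_x and y* = 0.4·M/P_y.
Set x* = 10.65 in the demand function and solve for P_x: P_x = 8.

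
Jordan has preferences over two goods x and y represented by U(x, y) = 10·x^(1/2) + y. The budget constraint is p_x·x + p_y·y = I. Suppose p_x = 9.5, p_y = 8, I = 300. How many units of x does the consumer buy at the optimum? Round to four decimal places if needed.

x* = 17.7285

MU_x = 5/√x, MU_y = 1. Tangency: 5/√x = p_x/p_y.
Thus x* = (5·p_y/p_x)² — independent of I — with the rest of income spent on y.
Plugging in: x* = (5·8/9.5)² = 17.7285.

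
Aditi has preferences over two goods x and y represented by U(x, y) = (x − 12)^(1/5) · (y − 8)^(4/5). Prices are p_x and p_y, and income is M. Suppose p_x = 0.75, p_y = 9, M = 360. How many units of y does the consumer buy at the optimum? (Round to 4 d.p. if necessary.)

y* = 32.8

MRS = (1/4)·(y−8)/(x−12). Tangency with p_x/p_y gives y−8 = 4·(p_x/p_y)·(x−12).
Substituting into the budget: x* = 12 + 0.2·(M − 12·p_x − 8·p_y)/p_x, and y* = 8 + 0.8·(…)/p_y.
Discretionary income = 360 − 12·0.75 − 8·9 = 279; y* = 8 + 0.8·279/9 = 32.8.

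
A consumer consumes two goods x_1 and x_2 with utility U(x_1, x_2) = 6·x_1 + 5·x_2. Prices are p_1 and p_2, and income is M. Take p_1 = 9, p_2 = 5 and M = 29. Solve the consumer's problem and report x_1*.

x_1* = 0

Linear utility — the consumer picks whichever good has higher MU/price: 6/9 = 0.6667 vs 5/5 = 1.
x_2 gives more utility per dollar, so spend all income on x_2: x_2* = M/p_2, x_1* = 0.
Numerically: x_1* = 0, x_2* = 5.8.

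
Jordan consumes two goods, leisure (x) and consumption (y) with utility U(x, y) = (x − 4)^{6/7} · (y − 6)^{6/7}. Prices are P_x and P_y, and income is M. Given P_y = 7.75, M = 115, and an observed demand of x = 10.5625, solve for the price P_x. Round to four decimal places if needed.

MRS = (y−6)/(x−4). Tangency with P_x/P_y gives y−6 = (P_x/P_y)·(x−4).
After buying the subsistence bundle (4, 6), a share 0.5 of the remaining income goes to x: x* = 4 + 0.5·(M − 4P_x − 6P_y)/P_x.
Set x* = 10.5625 in the demand function and solve for P_x: P_x = 4.

P_x = 4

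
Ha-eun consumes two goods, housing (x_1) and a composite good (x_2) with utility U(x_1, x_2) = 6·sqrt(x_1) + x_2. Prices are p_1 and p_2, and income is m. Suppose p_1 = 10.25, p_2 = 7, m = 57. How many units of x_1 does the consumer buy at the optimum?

x_1* = 4.1975

Set MRS = p_1/p_2: 3·x_1^(−1/2) = p_1/p_2.
Solve: √x_1 = 3·p_2/p_1, so x_1*(p_1,p_2) = (3·p_2/p_1)², and x_2* = (m − p_1·x_1*)/p_2.
Plugging in: x_1* = (3·7/10.25)² = 4.1975.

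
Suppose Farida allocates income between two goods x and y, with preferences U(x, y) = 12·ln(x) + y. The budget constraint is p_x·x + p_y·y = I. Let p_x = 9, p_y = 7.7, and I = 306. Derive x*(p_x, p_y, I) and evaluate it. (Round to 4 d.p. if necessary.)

MU_x = 12/x, MU_y = 1. Tangency: 12/x = p_x/p_y.
So x*(p_x,p_y) = 12·p_y/p_x, independent of income; and y* = (I − 12·p_y)/p_y.
At the given prices: x* = 12·7.7/9 = 10.2667.

x* = 10.2667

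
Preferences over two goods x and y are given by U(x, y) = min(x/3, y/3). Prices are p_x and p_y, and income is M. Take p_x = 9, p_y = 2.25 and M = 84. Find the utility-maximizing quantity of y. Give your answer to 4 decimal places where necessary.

Demand: x*(p_x,p_y,M) = 3·M/(3·p_x + 3·p_y), y* = 3·M/(3·p_x + 3·p_y).
Here 3·9 + 3·2.25 = 33.75, giving y* = 7.4667.

y* = 7.4667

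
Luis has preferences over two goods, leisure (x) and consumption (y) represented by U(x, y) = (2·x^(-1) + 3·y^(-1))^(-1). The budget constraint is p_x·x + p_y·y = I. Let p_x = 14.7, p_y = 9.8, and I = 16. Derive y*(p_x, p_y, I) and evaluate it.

y* = 0.8163

MU_x ∝ 2·x^(-2), MU_y ∝ 3·y^(-2), so MRS = (2/3)·(y/x)^(2) = p_x/p_y.
Solve for the ratio: y/x = [(3/2)·p_x/p_y]^(0.5).
Substitute y = (y/x)·x into the budget: x* = I/(p_x + p_y·(y/x)).
Numerically y/x = 1.5, so x* = 16/(14.7 + 9.8·1.5) = 0.5442 and y* = 1.5·0.5442 = 0.8163.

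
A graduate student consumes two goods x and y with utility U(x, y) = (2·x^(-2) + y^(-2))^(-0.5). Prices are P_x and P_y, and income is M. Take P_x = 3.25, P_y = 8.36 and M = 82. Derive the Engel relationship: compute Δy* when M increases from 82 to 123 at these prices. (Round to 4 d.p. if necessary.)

Δy* = 2.9348

MRS = MU_x/MU_y = 2·(y/x)^(3). Set equal to P_x/P_y.
Hence y/x = ((1/2)·P_x/P_y)^(1/(3)), i.e. raised to the 1/3 power.
With the ratio pinned down, the budget gives x* = M/(P_x + P_y·(y/x)) and y* = (y/x)·x*.
Numerically y/x = 0.579272, so x* = 82/(3.25 + 8.36·0.579272) = 10.1326 and y* = 0.579272·10.1326 = 5.8695.
At M' = 123: y* = 8.8043. Change: 8.8043 − 5.8695 = 2.9348.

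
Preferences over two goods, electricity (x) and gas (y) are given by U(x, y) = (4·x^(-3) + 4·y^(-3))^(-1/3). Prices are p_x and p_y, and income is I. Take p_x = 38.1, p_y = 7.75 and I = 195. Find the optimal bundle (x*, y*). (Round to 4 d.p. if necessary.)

x* = 3.9283, y* = 5.8494

MU_x ∝ 4·x^(-4), MU_y ∝ 4·y^(-4), so MRS = (y/x)^(4) = p_x/p_y.
Hence y/x = (p_x/p_y)^(1/(4)), i.e. raised to the 0.25 power.
With the ratio pinned down, the budget gives x* = I/(p_x + p_y·(y/x)) and y* = (y/x)·x*.
Numerically y/x = 1.489038, so x* = 195/(38.1 + 7.75·1.489038) = 3.9283 and y* = 1.489038·3.9283 = 5.8494.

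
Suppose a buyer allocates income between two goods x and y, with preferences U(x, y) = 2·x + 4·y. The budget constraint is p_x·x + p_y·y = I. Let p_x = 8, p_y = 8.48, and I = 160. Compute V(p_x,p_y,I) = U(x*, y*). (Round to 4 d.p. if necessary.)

V = 75.4717

Perfect substitutes: compare marginal utility per dollar. 2/p_x vs 4/p_y → 0.25 vs 0.4717.
y gives more utility per dollar, so spend all income on y: y* = I/p_y, x* = 0.
Numerically: x* = 0, y* = 18.8679.
Utility at the optimum: U(0, 18.8679) = 75.4717.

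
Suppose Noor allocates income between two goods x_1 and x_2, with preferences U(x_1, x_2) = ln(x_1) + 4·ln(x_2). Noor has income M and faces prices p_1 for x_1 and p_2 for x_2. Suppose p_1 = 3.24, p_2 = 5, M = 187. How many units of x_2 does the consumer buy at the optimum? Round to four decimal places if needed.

x_2* = 29.92

Demand: x_1*(p_1,p_2,M) = 0.2·M/p_1 and x_2* = 0.8·M/p_2.
At p_1=3.24, p_2=5, M=187: x_2* = 0.8·187/5 = 29.92.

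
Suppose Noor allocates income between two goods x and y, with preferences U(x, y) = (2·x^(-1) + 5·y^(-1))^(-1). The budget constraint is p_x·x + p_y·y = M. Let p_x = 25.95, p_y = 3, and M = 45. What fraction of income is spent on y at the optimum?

share on y = 0.3496

Numerically y/x = 4.650269, so x* = 45/(25.95 + 3·4.650269) = 1.1278 and y* = 4.650269·1.1278 = 5.2446.
Expenditure on y: 3·5.2446 = 15.7337; share = 0.3496.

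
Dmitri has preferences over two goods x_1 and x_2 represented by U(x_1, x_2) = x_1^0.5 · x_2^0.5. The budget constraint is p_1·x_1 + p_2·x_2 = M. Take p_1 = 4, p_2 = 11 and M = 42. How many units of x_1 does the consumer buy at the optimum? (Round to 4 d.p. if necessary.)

x_1* = 5.25

Tangency: MRS = x_2/x_1 = p_1/p_2.
So 0.5·p_2·x_2 = 0.5·p_1·x_1; combined with the budget, a share 0.5 of income goes to x_1.
Demand: x_1*(p_1,p_2,M) = 0.5·M/p_1 and x_2* = 0.5·M/p_2.
At p_1=4, p_2=11, M=42: x_1* = 0.5·42/4 = 5.25.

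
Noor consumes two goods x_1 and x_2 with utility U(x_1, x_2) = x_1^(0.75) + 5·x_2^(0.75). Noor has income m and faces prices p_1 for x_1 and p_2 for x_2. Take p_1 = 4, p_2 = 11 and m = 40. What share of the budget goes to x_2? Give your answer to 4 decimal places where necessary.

MU_x_1 ∝ x_1^(-0.25), MU_x_2 ∝ 5·x_2^(-0.25), so MRS = (1/5)·(x_2/x_1)^(0.25) = p_1/p_2.
Hence x_2/x_1 = (5·p_1/p_2)^(1/(0.25)), i.e. raised to the 4 power.
Substitute x_2 = (x_2/x_1)·x_1 into the budget: x_1* = m/(p_1 + p_2·(x_2/x_1)).
Numerically x_2/x_1 = 10.928215, so x_1* = 40/(4 + 11·10.928215) = 0.322 and x_2* = 10.928215·0.322 = 3.5193.
Expenditure on x_2: 11·3.5193 = 38.7119; share = 0.9678.

share on x_2 = 0.9678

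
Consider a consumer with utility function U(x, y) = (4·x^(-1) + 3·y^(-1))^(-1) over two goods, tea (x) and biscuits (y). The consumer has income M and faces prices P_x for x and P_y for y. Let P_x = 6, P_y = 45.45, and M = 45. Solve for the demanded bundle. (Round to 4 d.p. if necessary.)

Substitute y = (y/x)·x into the budget: x* = M/(P_x + P_y·(y/x)).
Numerically y/x = 0.314658, so x* = 45/(6 + 45.45·0.314658) = 2.2166 and y* = 0.314658·2.2166 = 0.6975.

x* = 2.2166, y* = 0.6975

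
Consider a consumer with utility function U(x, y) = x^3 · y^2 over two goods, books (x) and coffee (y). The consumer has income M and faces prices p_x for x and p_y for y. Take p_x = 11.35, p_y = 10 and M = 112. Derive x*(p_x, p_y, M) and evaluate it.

Tangency: MRS = (3/2)·y/x = p_x/p_y.
So 3·p_y·y = 2·p_x·x; combined with the budget, a share 0.6 of income goes to x.
Demand: x*(p_x,p_y,M) = 0.6·M/p_x and y* = 0.4·M/p_y.
At p_x=11.35, p_y=10, M=112: x* = 0.6·112/11.35 = 5.9207.

x* = 5.9207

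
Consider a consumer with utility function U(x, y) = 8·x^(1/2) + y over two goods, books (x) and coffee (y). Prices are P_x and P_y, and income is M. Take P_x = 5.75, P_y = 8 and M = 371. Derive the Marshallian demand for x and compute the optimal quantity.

x* = 30.9716

Utility is quasi-linear in y; the FOC for x is 4/√x = P_x/P_y.
Solve: √x = 4·P_y/P_x, so x*(P_x,P_y) = (4·P_y/P_x)², and y* = (M − P_x·x*)/P_y.
Plugging in: x* = (4·8/5.75)² = 30.9716.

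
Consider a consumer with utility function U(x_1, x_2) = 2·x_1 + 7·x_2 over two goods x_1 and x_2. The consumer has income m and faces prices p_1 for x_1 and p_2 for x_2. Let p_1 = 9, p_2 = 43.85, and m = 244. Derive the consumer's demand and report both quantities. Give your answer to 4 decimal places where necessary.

Perfect substitutes: compare marginal utility per dollar. 2/p_1 vs 7/p_2 → 0.2222 vs 0.1596.
x_1 gives more utility per dollar, so spend all income on x_1: x_1* = m/p_1, x_2* = 0.
Numerically: x_1* = 27.1111, x_2* = 0.

x_1* = 27.1111, x_2* = 0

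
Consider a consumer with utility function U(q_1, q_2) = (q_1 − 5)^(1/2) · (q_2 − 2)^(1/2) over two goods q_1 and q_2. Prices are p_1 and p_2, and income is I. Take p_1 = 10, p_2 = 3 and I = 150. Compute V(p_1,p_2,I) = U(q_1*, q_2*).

This is Cobb-Douglas in (q_1−5, q_2−2): tangency gives 0.5·p_2·(q_2−2) = 0.5·p_1·(q_1−5).
After buying the subsistence bundle (5, 2), a share 0.5 of the remaining income goes to q_1: q_1* = 5 + 0.5·(I − 5p_1 − 2p_2)/p_1.
Discretionary income = 150 − 5·10 − 2·3 = 94; q_1* = 5 + 0.5·94/10 = 9.7; q_2* = 2 + 0.5·94/3 = 17.6667.
Utility at the optimum: U(9.7, 17.6667) = 8.581.

V = 8.581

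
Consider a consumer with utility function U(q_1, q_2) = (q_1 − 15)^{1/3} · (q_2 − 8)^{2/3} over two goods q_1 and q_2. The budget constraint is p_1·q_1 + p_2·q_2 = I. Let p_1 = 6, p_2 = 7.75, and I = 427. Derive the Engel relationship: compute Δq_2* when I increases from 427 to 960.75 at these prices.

This is Cobb-Douglas in (q_1−15, q_2−8): tangency gives 1/3·p_2·(q_2−8) = 2/3·p_1·(q_1−15).
Substituting into the budget: q_1* = 15 + 1/3·(I − 15·p_1 − 8·p_2)/p_1, and q_2* = 8 + 2/3·(…)/p_2.
Discretionary income = 427 − 15·6 − 8·7.75 = 275; q_2* = 8 + 2/3·275/7.75 = 31.6559.
At I' = 960.75: q_2* = 77.5699. Change: 77.5699 − 31.6559 = 45.914.

Δq_2* = 45.914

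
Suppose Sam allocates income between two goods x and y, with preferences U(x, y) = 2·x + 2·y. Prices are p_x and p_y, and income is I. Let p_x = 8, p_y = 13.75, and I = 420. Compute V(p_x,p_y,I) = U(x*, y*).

V = 105

Perfect substitutes: compare marginal utility per dollar. 2/p_x vs 2/p_y → 0.25 vs 0.1455.
x gives more utility per dollar, so spend all income on x: x* = I/p_x, y* = 0.
Numerically: x* = 52.5, y* = 0.
Utility at the optimum: U(52.5, 0) = 105.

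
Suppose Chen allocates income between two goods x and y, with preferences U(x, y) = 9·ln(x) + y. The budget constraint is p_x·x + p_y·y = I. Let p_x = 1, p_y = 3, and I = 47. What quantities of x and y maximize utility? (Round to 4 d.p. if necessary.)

x* = 27, y* = 6.6667

So x*(p_x,p_y) = 9·p_y/p_x, independent of income; and y* = (I − 9·p_y)/p_y.
At the given prices: x* = 9·3/1 = 27, and y* = 6.6667.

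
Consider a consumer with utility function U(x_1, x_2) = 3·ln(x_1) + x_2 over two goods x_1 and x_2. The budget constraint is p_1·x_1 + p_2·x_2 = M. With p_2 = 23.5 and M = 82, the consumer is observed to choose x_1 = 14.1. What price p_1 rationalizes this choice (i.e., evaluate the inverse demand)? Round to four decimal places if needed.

MU_x_1 = 3/x_1, MU_x_2 = 1. Tangency: 3/x_1 = p_1/p_2.
So x_1*(p_1,p_2) = 3·p_2/p_1, independent of income; and x_2* = (M − 3·p_2)/p_2.
Set x_1* = 14.1 in the demand function and solve for p_1: p_1 = 5.

p_1 = 5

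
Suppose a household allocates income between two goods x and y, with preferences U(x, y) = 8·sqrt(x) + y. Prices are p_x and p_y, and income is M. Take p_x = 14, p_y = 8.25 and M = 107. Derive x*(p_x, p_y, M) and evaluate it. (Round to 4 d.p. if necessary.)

MU_x = 4/√x, MU_y = 1. Tangency: 4/√x = p_x/p_y.
Thus x* = (4·p_y/p_x)² — independent of M — with the rest of income spent on y.
Plugging in: x* = (4·8.25/14)² = 5.5561.

x* = 5.5561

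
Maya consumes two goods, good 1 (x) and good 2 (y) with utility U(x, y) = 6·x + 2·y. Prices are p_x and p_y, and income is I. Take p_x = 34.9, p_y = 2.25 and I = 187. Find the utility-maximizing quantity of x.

Linear utility — the consumer picks whichever good has higher MU/price: 6/34.9 = 0.1719 vs 2/2.25 = 0.8889.
y gives more utility per dollar, so spend all income on y: y* = I/p_y, x* = 0.
Numerically: x* = 0, y* = 83.1111.

x* = 0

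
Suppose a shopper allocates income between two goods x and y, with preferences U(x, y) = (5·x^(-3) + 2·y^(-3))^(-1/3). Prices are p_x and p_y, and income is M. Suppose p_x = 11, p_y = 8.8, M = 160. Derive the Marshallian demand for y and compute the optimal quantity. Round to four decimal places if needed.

y* = 7.3122

MRS = MU_x/MU_y = (5/2)·(y/x)^(4). Set equal to p_x/p_y.
Hence y/x = ((2/5)·p_x/p_y)^(1/(4)), i.e. raised to the 0.25 power.
With the ratio pinned down, the budget gives x* = M/(p_x + p_y·(y/x)) and y* = (y/x)·x*.
Numerically y/x = 0.840896, so x* = 160/(11 + 8.8·0.840896) = 8.6957 and y* = 0.840896·8.6957 = 7.3122.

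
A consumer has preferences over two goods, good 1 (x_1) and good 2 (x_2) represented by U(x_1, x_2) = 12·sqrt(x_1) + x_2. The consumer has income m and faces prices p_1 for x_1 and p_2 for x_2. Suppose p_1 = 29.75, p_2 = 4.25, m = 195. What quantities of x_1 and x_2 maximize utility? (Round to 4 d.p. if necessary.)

MU_x_1 = 6/√x_1, MU_x_2 = 1. Tangency: 6/√x_1 = p_1/p_2.
Solve: √x_1 = 6·p_2/p_1, so x_1*(p_1,p_2) = (6·p_2/p_1)², and x_2* = (m − p_1·x_1*)/p_2.
Plugging in: x_1* = (6·4.25/29.75)² = 0.7347, x_2* = 40.7395.

x_1* = 0.7347, x_2* = 40.7395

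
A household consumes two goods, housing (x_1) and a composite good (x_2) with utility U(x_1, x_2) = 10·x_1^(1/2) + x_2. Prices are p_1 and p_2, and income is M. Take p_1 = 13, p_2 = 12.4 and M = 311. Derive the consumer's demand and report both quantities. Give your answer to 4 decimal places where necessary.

x_1* = 22.7456, x_2* = 1.2345

Thus x_1* = (5·p_2/p_1)² — independent of M — with the rest of income spent on x_2.
Plugging in: x_1* = (5·12.4/13)² = 22.7456, x_2* = 1.2345.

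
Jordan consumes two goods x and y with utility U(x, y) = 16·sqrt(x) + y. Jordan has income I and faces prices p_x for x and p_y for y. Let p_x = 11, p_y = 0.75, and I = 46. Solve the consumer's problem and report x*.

x* = 0.2975

Plugging in: x* = (8·0.75/11)² = 0.2975.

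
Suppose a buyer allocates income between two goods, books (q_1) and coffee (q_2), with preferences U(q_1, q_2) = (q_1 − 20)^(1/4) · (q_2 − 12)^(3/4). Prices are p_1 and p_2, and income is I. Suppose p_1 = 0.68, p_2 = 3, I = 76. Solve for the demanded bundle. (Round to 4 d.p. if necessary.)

Let q_1' = q_1−20, q_2' = q_2−12. MRS = (1/3)·q_2'/q_1' = p_1/p_2.
After buying the subsistence bundle (20, 12), a share 0.25 of the remaining income goes to q_1: q_1* = 20 + 0.25·(I − 20p_1 − 12p_2)/p_1.
Discretionary income = 76 − 20·0.68 − 12·3 = 26.4; q_1* = 20 + 0.25·26.4/0.68 = 29.7059; q_2* = 12 + 0.75·26.4/3 = 18.6.

q_1* = 29.7059, q_2* = 18.6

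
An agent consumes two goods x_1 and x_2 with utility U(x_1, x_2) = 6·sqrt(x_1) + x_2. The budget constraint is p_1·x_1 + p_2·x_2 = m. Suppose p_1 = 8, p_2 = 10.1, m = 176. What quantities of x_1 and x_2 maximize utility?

x_1* = 14.3452, x_2* = 6.0632

Utility is quasi-linear in x_2; the FOC for x_1 is 3/√x_1 = p_1/p_2.
Solve: √x_1 = 3·p_2/p_1, so x_1*(p_1,p_2) = (3·p_2/p_1)², and x_2* = (m − p_1·x_1*)/p_2.
Plugging in: x_1* = (3·10.1/8)² = 14.3452, x_2* = 6.0632.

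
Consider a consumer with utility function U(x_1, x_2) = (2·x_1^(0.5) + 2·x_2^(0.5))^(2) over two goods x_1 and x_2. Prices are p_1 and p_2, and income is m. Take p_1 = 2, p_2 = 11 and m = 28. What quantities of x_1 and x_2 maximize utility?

x_1* = 11.8462, x_2* = 0.3916

From the CES first-order condition, (x_2/x_1)^(0.5) = p_1/p_2.
Solve for the ratio: x_2/x_1 = [p_1/p_2]^(2).
Substitute x_2 = (x_2/x_1)·x_1 into the budget: x_1* = m/(p_1 + p_2·(x_2/x_1)).
Numerically x_2/x_1 = 0.033058, so x_1* = 28/(2 + 11·0.033058) = 11.8462 and x_2* = 0.033058·11.8462 = 0.3916.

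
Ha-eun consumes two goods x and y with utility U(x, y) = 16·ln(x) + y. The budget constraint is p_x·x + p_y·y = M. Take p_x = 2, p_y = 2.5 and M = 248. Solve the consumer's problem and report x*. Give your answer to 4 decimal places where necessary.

x* = 20

Set MRS = p_x/p_y: (16/x)/1 = p_x/p_y.
So x*(p_x,p_y) = 16·p_y/p_x, independent of income; and y* = (M − 16·p_y)/p_y.
At the given prices: x* = 16·2.5/2 = 20.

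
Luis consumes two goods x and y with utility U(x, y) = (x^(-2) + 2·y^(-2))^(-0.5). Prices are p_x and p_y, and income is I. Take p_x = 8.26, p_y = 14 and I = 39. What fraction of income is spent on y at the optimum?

share on y = 0.6417

From the CES first-order condition, (1/2)·(y/x)^(3) = p_x/p_y.
Solve for the ratio: y/x = [2·p_x/p_y]^(1/3).
With the ratio pinned down, the budget gives x* = I/(p_x + p_y·(y/x)) and y* = (y/x)·x*.
Numerically y/x = 1.056722, so x* = 39/(8.26 + 14·1.056722) = 1.6917 and y* = 1.056722·1.6917 = 1.7876.
Expenditure on y: 14·1.7876 = 25.0268; share = 0.6417.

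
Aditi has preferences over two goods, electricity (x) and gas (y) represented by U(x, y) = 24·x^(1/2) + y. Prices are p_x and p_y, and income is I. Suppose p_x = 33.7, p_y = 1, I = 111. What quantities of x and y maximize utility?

Utility is quasi-linear in y; the FOC for x is 12/√x = p_x/p_y.
Thus x* = (12·p_y/p_x)² — independent of I — with the rest of income spent on y.
Plugging in: x* = (12·1/33.7)² = 0.1268, y* = 106.727.

x* = 0.1268, y* = 106.727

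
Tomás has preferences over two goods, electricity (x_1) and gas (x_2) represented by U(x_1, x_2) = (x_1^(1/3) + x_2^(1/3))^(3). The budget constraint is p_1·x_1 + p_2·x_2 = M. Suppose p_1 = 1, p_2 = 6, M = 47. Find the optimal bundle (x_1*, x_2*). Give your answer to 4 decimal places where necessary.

From the CES first-order condition, (x_2/x_1)^(2/3) = p_1/p_2.
Solve for the ratio: x_2/x_1 = [p_1/p_2]^(1.5).
Substitute x_2 = (x_2/x_1)·x_1 into the budget: x_1* = M/(p_1 + p_2·(x_2/x_1)).
Numerically x_2/x_1 = 0.068041, so x_1* = 47/(1 + 6·0.068041) = 33.3748 and x_2* = 0.068041·33.3748 = 2.2709.

x_1* = 33.3748, x_2* = 2.2709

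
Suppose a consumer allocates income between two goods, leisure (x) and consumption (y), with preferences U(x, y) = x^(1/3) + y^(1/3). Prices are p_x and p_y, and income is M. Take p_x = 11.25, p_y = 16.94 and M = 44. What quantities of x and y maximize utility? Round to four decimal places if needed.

x* = 2.155, y* = 1.1663

Numerically y/x = 0.541201, so x* = 44/(11.25 + 16.94·0.541201) = 2.155 and y* = 0.541201·2.155 = 1.1663.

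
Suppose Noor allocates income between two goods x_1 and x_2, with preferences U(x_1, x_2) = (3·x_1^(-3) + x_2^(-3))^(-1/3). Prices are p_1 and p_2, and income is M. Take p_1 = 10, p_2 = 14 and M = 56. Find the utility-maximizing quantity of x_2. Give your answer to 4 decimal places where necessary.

x_2* = 1.9777

MU_x_1 ∝ 3·x_1^(-4), MU_x_2 ∝ x_2^(-4), so MRS = 3·(x_2/x_1)^(4) = p_1/p_2.
Hence x_2/x_1 = ((1/3)·p_1/p_2)^(1/(4)), i.e. raised to the 0.25 power.
Substitute x_2 = (x_2/x_1)·x_1 into the budget: x_1* = M/(p_1 + p_2·(x_2/x_1)).
Numerically x_2/x_1 = 0.698534, so x_1* = 56/(10 + 14·0.698534) = 2.8312 and x_2* = 0.698534·2.8312 = 1.9777.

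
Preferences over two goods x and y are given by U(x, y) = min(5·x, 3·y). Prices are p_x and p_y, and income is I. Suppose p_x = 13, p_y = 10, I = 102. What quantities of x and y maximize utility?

x* = 3.4382, y* = 5.7303

Here 3·13 + 5·10 = 89, giving x* = 3.4382 and y* = 5.7303.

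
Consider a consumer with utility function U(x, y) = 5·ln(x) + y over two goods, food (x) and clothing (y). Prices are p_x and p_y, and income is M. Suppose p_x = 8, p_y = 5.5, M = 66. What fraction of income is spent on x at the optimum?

share on x = 0.4167

Set MRS = p_x/p_y: (5/x)/1 = p_x/p_y.
So x*(p_x,p_y) = 5·p_y/p_x, independent of income; and y* = (M − 5·p_y)/p_y.
At the given prices: x* = 5·5.5/8 = 3.4375, and y* = 7.
Expenditure on x: 8·3.4375 = 27.5; share = 0.4167.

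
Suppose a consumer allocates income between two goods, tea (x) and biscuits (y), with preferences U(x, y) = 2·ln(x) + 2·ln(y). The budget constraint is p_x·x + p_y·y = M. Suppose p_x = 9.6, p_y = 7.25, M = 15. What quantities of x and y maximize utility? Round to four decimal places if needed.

Demand: x*(p_x,p_y,M) = 0.5·M/p_x and y* = 0.5·M/p_y.
At p_x=9.6, p_y=7.25, M=15: x* = 0.5·15/9.6 = 0.7812, y* = 1.0345.

x* = 0.7812, y* = 1.0345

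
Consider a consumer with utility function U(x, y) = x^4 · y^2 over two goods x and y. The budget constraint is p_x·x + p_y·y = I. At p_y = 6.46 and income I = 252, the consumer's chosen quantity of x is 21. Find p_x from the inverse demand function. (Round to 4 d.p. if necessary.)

MU_x/MU_y = (4·y)/(2·x); tangency sets this equal to p_x/p_y.
Rearranging, p_y·y = (1/2)·p_x·x. Substituting into the budget gives p_x·x·(1 + (1/2)) = I.
Demand: x*(p_x,p_y,I) = 2/3·I/p_x and y* = 1/3·I/p_y.
Set x* = 21 in the demand function and solve for p_x: p_x = 8.

p_x = 8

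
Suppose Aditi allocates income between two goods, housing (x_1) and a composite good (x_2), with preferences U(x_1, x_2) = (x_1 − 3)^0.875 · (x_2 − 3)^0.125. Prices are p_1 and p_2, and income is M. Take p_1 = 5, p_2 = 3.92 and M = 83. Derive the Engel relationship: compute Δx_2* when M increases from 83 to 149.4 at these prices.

Δx_2* = 2.1173

Let x_1' = x_1−3, x_2' = x_2−3. MRS = 7·x_2'/x_1' = p_1/p_2.
Substituting into the budget: x_1* = 3 + 0.875·(M − 3·p_1 − 3·p_2)/p_1, and x_2* = 3 + 0.125·(…)/p_2.
Discretionary income = 83 − 3·5 − 3·3.92 = 56.24; x_2* = 3 + 0.125·56.24/3.92 = 4.7934.
At M' = 149.4: x_2* = 6.9107. Change: 6.9107 − 4.7934 = 2.1173.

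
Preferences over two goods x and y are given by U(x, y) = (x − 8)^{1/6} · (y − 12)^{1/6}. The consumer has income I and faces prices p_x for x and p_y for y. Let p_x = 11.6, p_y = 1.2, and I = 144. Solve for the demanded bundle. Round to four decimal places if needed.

This is Cobb-Douglas in (x−8, y−12): tangency gives 1/6·p_y·(y−12) = 1/6·p_x·(x−8).
Substituting into the budget: x* = 8 + 0.5·(I − 8·p_x − 12·p_y)/p_x, and y* = 12 + 0.5·(…)/p_y.
Discretionary income = 144 − 8·11.6 − 12·1.2 = 36.8; x* = 8 + 0.5·36.8/11.6 = 9.5862; y* = 12 + 0.5·36.8/1.2 = 27.3333.

x* = 9.5862, y* = 27.3333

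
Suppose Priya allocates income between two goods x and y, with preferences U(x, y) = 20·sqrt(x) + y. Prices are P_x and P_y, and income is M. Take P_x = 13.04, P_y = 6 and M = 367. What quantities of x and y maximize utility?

MU_x = 10/√x, MU_y = 1. Tangency: 10/√x = P_x/P_y.
Solve: √x = 10·P_y/P_x, so x*(P_x,P_y) = (10·P_y/P_x)², and y* = (M − P_x·x*)/P_y.
Plugging in: x* = (10·6/13.04)² = 21.1713, y* = 15.1544.

x* = 21.1713, y* = 15.1544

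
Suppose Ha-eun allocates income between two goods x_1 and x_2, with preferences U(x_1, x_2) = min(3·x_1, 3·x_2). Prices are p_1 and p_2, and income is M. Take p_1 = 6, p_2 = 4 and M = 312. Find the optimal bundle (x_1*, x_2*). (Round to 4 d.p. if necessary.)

With perfect complements, no substitution: consume in ratio x_1:x_2 = 3:3.
Budget: p_1·x_1 + p_2·x_1 = M, so (3·p_1 + 3·p_2)·x_1 = 3·M.
Demand: x_1*(p_1,p_2,M) = 3·M/(3·p_1 + 3·p_2), x_2* = 3·M/(3·p_1 + 3·p_2).
Here 3·6 + 3·4 = 30, giving x_1* = 31.2 and x_2* = 31.2.

x_1* = 31.2, x_2* = 31.2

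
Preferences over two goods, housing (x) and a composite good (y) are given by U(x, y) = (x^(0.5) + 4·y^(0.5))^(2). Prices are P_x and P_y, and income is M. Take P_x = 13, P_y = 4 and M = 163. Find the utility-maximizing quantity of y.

y* = 39.9811

From the CES first-order condition, (1/4)·(y/x)^(0.5) = P_x/P_y.
Solve for the ratio: y/x = [4·P_x/P_y]^(2).
Substitute y = (y/x)·x into the budget: x* = M/(P_x + P_y·(y/x)).
Numerically y/x = 169, so x* = 163/(13 + 4·169) = 0.2366 and y* = 169·0.2366 = 39.9811.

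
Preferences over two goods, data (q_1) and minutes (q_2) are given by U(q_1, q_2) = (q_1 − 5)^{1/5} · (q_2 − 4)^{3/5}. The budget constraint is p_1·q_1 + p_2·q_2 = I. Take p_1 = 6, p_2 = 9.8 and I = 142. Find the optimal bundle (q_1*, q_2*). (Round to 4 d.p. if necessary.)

q_1* = 8.0333, q_2* = 9.5714

After buying the subsistence bundle (5, 4), a share 0.25 of the remaining income goes to q_1: q_1* = 5 + 0.25·(I − 5p_1 − 4p_2)/p_1.
Discretionary income = 142 − 5·6 − 4·9.8 = 72.8; q_1* = 5 + 0.25·72.8/6 = 8.0333; q_2* = 4 + 0.75·72.8/9.8 = 9.5714.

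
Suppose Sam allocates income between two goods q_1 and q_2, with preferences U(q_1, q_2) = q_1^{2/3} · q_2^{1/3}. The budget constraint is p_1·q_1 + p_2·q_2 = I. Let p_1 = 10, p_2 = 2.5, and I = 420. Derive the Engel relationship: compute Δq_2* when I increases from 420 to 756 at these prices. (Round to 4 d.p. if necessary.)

Δq_2* = 44.8

The MRS is 2·q_2/q_1. Set MRS = p_1/p_2.
Rearranging, p_2·q_2 = (1/2)·p_1·q_1. Substituting into the budget gives p_1·q_1·(1 + (1/2)) = I.
Demand: q_1*(p_1,p_2,I) = 2/3·I/p_1 and q_2* = 1/3·I/p_2.
At p_1=10, p_2=2.5, I=420: q_2* = 1/3·420/2.5 = 56.
At I' = 756: q_2* = 100.8. Change: 100.8 − 56 = 44.8.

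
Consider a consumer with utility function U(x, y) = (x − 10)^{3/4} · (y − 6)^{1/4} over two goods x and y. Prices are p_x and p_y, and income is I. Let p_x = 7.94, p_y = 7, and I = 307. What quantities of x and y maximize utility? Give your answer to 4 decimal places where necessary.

Discretionary income = 307 − 10·7.94 − 6·7 = 185.6; x* = 10 + 0.75·185.6/7.94 = 27.5315; y* = 6 + 0.25·185.6/7 = 12.6286.

x* = 27.5315, y* = 12.6286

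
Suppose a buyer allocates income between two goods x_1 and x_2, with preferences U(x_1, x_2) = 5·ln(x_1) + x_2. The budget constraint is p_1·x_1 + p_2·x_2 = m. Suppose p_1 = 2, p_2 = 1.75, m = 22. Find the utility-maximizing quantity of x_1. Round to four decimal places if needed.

MU_x_1 = 5/x_1, MU_x_2 = 1. Tangency: 5/x_1 = p_1/p_2.
So x_1*(p_1,p_2) = 5·p_2/p_1, independent of income; and x_2* = (m − 5·p_2)/p_2.
At the given prices: x_1* = 5·1.75/2 = 4.375.

x_1* = 4.375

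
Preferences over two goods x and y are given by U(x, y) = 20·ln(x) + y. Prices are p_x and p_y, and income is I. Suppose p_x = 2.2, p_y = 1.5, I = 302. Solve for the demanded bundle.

Set MRS = p_x/p_y: (20/x)/1 = p_x/p_y.
So x*(p_x,p_y) = 20·p_y/p_x, independent of income; and y* = (I − 20·p_y)/p_y.
At the given prices: x* = 20·1.5/2.2 = 13.6364, and y* = 181.3333.

x* = 13.6364, y* = 181.3333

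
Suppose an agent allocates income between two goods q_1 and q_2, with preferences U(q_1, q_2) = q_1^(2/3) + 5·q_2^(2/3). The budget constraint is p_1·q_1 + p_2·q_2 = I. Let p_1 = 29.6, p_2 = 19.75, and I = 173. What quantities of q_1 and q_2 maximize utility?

Numerically q_2/q_1 = 420.807863, so q_1* = 173/(29.6 + 19.75·420.807863) = 0.0207 and q_2* = 420.807863·0.0207 = 8.7284.

q_1* = 0.0207, q_2* = 8.7284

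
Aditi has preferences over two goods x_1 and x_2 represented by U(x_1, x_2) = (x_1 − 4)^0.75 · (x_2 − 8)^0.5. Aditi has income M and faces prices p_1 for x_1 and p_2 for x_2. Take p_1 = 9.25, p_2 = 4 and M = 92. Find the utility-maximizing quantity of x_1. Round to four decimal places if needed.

MRS = (3/2)·(x_2−8)/(x_1−4). Tangency with p_1/p_2 gives x_2−8 = (2/3)·(p_1/p_2)·(x_1−4).
Substituting into the budget: x_1* = 4 + 0.6·(M − 4·p_1 − 8·p_2)/p_1, and x_2* = 8 + 0.4·(…)/p_2.
Discretionary income = 92 − 4·9.25 − 8·4 = 23; x_1* = 4 + 0.6·23/9.25 = 5.4919.

x_1* = 5.4919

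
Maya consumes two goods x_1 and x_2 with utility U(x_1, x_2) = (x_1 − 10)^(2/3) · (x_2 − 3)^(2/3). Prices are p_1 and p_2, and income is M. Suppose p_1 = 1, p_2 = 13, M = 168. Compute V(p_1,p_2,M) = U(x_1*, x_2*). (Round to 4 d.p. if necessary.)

V = 42.014

MRS = (x_2−3)/(x_1−10). Tangency with p_1/p_2 gives x_2−3 = (p_1/p_2)·(x_1−10).
After buying the subsistence bundle (10, 3), a share 0.5 of the remaining income goes to x_1: x_1* = 10 + 0.5·(M − 10p_1 − 3p_2)/p_1.
Discretionary income = 168 − 10·1 − 3·13 = 119; x_1* = 10 + 0.5·119/1 = 69.5; x_2* = 3 + 0.5·119/13 = 7.5769.
Utility at the optimum: U(69.5, 7.5769) = 42.014.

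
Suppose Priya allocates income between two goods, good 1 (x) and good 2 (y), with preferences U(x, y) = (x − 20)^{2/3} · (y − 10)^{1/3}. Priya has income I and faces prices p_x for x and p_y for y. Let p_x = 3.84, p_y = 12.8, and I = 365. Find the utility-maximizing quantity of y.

This is Cobb-Douglas in (x−20, y−10): tangency gives 2/3·p_y·(y−10) = 1/3·p_x·(x−20).
Substituting into the budget: x* = 20 + 2/3·(I − 20·p_x − 10·p_y)/p_x, and y* = 10 + 1/3·(…)/p_y.
Discretionary income = 365 − 20·3.84 − 10·12.8 = 160.2; y* = 10 + 1/3·160.2/12.8 = 14.1719.

y* = 14.1719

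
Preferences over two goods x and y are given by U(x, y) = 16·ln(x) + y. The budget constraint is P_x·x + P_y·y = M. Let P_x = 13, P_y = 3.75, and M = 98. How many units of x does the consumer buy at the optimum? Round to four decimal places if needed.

x* = 4.6154

MU_x = 16/x, MU_y = 1. Tangency: 16/x = P_x/P_y.
So x*(P_x,P_y) = 16·P_y/P_x, independent of income; and y* = (M − 16·P_y)/P_y.
At the given prices: x* = 16·3.75/13 = 4.6154.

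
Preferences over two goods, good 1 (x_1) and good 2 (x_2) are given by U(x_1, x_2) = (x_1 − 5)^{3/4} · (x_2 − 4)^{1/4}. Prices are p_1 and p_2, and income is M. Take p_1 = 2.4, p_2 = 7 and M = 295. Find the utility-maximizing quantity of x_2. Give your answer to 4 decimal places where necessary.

MRS = 3·(x_2−4)/(x_1−5). Tangency with p_1/p_2 gives x_2−4 = (1/3)·(p_1/p_2)·(x_1−5).
After buying the subsistence bundle (5, 4), a share 0.75 of the remaining income goes to x_1: x_1* = 5 + 0.75·(M − 5p_1 − 4p_2)/p_1.
Discretionary income = 295 − 5·2.4 − 4·7 = 255; x_2* = 4 + 0.25·255/7 = 13.1071.

x_2* = 13.1071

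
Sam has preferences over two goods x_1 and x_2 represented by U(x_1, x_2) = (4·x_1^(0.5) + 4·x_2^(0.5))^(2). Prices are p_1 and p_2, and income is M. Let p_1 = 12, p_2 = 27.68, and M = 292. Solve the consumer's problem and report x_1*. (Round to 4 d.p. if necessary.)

With the ratio pinned down, the budget gives x_1* = M/(p_1 + p_2·(x_2/x_1)) and x_2* = (x_2/x_1)·x_1*.
Numerically x_2/x_1 = 0.187945, so x_1* = 292/(12 + 27.68·0.187945) = 16.9745.

x_1* = 16.9745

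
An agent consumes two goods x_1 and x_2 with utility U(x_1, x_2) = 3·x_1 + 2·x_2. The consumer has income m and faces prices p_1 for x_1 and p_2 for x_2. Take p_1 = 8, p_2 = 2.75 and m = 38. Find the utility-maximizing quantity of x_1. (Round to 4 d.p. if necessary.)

x_1* = 0

Linear utility — the consumer picks whichever good has higher MU/price: 3/8 = 0.375 vs 2/2.75 = 0.7273.
x_2 gives more utility per dollar, so spend all income on x_2: x_2* = m/p_2, x_1* = 0.
Numerically: x_1* = 0, x_2* = 13.8182.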